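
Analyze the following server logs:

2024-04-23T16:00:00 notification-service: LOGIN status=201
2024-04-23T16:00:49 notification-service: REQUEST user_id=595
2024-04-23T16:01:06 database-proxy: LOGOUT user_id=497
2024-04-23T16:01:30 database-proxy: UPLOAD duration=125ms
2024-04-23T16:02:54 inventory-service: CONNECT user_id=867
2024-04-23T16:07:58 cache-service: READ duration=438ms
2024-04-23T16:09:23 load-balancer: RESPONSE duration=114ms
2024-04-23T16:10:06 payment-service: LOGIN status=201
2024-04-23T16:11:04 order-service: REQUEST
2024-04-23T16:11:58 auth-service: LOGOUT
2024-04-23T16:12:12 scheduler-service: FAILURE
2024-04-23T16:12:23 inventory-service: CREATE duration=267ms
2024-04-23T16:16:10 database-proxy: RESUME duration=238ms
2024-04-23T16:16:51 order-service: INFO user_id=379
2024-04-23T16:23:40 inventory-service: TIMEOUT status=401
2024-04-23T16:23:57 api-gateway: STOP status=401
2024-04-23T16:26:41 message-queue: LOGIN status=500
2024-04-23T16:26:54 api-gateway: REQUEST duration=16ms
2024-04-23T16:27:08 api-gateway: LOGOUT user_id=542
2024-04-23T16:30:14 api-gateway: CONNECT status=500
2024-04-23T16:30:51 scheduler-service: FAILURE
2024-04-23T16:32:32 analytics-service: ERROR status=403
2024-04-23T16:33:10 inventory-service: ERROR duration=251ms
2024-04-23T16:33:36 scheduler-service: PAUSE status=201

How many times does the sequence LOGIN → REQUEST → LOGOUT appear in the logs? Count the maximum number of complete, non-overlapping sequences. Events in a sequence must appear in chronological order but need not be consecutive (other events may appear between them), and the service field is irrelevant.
3

To count sequences:

1. Look for pattern: LOGIN → REQUEST → LOGOUT
2. Greedily scan the log in chronological order, matching each sequence element in turn (ignoring service)
3. Each time the full pattern completes, increment the count and restart matching from the next event
4. Complete non-overlapping sequences found: 3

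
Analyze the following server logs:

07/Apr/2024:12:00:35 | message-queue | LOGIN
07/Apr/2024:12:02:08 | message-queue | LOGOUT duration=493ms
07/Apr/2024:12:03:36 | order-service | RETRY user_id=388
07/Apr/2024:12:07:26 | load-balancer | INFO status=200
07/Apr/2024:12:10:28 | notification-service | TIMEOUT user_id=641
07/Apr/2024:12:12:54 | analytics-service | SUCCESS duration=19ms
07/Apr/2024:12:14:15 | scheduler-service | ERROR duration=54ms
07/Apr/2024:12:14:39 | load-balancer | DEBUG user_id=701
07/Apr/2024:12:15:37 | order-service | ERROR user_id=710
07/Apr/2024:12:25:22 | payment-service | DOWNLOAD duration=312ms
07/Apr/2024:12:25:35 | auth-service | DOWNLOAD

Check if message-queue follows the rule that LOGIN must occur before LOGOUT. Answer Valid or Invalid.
Valid

To validate ordering:

1. Required order: LOGIN → LOGOUT
2. Rule: LOGIN must occur before LOGOUT
3. Check actual order of events for message-queue
4. Result: Valid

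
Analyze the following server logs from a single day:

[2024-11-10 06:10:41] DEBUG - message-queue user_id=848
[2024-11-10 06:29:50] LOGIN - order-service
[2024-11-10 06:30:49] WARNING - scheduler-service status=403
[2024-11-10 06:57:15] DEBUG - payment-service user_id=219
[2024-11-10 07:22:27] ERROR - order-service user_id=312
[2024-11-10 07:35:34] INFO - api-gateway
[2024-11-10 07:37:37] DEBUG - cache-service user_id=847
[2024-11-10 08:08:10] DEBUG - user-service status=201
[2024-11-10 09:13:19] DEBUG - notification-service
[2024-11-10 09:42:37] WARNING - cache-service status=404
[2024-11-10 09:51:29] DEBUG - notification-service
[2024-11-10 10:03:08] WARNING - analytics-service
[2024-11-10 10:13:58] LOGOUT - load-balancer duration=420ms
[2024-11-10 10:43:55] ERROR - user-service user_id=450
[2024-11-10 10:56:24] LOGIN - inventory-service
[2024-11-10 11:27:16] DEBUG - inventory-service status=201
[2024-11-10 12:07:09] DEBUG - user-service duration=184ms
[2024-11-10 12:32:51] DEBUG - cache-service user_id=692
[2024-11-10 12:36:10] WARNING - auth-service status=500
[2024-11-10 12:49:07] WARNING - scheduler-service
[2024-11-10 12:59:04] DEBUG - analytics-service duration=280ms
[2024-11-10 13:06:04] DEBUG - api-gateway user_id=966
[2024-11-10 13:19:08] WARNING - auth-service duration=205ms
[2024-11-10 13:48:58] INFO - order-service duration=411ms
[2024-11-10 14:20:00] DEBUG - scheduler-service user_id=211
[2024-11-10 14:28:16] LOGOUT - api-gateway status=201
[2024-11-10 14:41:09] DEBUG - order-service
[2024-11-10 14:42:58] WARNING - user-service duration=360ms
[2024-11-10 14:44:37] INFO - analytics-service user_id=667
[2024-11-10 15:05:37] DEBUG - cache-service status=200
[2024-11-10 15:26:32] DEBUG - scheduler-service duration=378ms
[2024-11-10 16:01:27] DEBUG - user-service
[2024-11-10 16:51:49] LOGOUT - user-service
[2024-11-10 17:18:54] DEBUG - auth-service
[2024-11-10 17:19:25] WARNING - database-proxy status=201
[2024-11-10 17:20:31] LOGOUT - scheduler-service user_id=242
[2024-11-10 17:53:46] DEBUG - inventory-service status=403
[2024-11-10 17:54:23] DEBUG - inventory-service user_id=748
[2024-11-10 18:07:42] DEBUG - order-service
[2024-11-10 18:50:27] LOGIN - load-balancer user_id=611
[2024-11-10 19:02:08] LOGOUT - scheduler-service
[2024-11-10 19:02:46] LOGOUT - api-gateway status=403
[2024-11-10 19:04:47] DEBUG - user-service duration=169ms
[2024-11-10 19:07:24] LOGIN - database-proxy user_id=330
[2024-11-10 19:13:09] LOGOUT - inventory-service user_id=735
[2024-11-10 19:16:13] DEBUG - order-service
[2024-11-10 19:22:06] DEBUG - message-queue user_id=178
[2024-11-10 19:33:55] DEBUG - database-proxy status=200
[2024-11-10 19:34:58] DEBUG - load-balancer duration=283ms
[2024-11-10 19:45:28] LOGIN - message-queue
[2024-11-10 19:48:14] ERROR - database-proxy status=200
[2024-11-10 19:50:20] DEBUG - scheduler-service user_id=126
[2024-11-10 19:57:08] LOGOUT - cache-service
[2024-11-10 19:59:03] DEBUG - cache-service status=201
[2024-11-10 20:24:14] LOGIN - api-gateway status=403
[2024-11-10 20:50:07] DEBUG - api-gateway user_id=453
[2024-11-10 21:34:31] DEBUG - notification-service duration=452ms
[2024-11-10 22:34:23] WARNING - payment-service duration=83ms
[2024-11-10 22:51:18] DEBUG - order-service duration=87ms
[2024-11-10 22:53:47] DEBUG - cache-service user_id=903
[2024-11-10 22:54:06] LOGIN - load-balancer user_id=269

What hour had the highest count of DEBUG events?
19

To find the peak hour:

1. Group all DEBUG events by hour
2. Count events in each hour
3. Find hour with maximum count
4. Peak hour: 19 (with 7 events)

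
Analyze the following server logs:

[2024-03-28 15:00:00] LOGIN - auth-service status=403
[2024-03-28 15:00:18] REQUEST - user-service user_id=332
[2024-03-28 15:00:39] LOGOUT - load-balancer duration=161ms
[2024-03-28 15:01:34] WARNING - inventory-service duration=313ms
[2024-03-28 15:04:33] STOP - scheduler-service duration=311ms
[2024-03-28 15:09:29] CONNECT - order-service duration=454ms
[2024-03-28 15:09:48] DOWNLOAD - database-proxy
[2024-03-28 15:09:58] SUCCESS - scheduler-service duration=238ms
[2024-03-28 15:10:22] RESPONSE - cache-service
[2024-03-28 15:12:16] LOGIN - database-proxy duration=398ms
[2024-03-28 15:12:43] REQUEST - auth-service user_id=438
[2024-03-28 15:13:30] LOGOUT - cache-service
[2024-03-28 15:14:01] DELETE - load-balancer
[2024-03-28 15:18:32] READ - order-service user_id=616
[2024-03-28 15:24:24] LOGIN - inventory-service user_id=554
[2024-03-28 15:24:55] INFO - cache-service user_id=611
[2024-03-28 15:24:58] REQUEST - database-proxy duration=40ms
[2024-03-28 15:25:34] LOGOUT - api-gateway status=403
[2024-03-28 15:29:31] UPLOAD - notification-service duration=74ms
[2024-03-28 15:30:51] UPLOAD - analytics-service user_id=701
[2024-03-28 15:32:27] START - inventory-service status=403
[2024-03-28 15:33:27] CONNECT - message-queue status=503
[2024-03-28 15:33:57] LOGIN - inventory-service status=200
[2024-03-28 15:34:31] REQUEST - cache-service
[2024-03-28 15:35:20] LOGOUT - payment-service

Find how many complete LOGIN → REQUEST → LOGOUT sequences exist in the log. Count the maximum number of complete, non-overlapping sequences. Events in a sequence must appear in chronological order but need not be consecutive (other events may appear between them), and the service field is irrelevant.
4

To count sequences:

1. Look for pattern: LOGIN → REQUEST → LOGOUT
2. Greedily scan the log in chronological order, matching each sequence element in turn (ignoring service)
3. Each time the full pattern completes, increment the count and restart matching from the next event
4. Complete non-overlapping sequences found: 4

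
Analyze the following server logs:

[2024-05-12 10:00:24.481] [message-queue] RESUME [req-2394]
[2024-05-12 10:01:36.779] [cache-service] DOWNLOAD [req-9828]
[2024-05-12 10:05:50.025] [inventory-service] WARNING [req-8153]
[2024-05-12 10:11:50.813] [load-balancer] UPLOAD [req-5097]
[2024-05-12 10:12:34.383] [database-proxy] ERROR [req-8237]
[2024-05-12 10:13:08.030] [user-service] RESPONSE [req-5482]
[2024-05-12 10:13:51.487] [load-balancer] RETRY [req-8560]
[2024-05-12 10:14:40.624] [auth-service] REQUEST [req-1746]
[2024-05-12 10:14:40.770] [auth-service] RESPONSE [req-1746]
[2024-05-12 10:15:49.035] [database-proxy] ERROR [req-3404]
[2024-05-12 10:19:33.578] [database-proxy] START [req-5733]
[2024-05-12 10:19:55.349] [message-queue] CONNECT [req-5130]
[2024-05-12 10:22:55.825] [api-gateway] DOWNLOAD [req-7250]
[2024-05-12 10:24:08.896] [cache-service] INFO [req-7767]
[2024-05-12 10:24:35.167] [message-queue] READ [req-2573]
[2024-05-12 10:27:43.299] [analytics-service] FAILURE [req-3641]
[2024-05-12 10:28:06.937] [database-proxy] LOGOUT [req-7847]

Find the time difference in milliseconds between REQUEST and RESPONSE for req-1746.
146

To calculate latency:

1. Find REQUEST with id req-1746: 2024-05-12 10:14:40.624
2. Find RESPONSE with id req-1746: 2024-05-12 10:14:40.770
3. Latency: 2024-05-12 10:14:40.770 - 2024-05-12 10:14:40.624 = 146ms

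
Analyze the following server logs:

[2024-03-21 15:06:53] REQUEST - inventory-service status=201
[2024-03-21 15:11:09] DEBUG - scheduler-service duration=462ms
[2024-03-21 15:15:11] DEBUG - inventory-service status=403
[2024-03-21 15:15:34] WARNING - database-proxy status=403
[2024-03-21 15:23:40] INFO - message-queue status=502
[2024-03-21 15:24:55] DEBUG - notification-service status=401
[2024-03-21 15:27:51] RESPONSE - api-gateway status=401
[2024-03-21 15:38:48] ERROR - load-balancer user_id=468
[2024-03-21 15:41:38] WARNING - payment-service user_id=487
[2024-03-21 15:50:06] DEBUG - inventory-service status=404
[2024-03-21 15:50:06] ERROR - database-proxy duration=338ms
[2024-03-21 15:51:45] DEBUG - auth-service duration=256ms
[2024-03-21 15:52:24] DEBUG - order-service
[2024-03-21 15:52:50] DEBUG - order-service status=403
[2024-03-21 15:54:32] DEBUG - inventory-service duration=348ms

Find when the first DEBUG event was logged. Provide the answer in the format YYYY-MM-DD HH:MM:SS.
2024-03-21 15:11:09

To find the first event:

1. Filter for all DEBUG events
2. Sort by timestamp
3. Select the first one
4. Timestamp: 2024-03-21 15:11:09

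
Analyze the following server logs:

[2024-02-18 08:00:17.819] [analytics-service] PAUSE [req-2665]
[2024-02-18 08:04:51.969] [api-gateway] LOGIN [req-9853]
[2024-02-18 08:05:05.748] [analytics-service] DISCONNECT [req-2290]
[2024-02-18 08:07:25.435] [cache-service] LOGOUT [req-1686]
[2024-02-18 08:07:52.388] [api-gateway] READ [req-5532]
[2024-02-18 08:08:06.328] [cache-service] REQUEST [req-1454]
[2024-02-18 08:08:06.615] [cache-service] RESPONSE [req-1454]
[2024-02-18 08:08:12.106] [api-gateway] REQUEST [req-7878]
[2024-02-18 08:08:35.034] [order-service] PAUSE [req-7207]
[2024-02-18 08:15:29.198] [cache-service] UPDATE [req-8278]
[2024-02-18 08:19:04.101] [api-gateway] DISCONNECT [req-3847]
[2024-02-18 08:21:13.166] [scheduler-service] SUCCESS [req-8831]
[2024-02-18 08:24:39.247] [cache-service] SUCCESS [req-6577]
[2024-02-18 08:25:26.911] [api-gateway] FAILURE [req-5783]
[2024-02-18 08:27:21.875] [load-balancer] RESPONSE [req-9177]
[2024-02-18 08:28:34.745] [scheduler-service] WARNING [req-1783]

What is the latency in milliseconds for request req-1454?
287

To calculate latency:

1. Find REQUEST with id req-1454: 2024-02-18 08:08:06.328
2. Find RESPONSE with id req-1454: 2024-02-18 08:08:06.615
3. Latency: 2024-02-18 08:08:06.615 - 2024-02-18 08:08:06.328 = 287ms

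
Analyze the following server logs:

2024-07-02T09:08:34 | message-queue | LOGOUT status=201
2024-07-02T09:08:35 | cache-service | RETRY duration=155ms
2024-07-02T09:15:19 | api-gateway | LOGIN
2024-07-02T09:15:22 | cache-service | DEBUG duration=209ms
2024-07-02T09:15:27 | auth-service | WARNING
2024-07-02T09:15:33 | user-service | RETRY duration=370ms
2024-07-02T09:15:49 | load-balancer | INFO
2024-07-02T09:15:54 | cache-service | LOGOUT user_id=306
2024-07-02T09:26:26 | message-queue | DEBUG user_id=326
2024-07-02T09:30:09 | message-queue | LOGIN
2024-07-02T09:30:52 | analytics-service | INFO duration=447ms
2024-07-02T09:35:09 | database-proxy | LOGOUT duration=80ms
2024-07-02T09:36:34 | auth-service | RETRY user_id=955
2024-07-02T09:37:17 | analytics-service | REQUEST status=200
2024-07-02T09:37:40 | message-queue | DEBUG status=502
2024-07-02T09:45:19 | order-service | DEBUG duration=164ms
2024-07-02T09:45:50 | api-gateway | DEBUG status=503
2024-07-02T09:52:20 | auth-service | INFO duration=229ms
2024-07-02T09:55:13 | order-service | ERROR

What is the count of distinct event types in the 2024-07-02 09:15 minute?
6

To count unique event types:

1. Filter events in the minute starting at 2024-07-02 09:15
2. Extract event types from matching entries
3. Count unique types: 6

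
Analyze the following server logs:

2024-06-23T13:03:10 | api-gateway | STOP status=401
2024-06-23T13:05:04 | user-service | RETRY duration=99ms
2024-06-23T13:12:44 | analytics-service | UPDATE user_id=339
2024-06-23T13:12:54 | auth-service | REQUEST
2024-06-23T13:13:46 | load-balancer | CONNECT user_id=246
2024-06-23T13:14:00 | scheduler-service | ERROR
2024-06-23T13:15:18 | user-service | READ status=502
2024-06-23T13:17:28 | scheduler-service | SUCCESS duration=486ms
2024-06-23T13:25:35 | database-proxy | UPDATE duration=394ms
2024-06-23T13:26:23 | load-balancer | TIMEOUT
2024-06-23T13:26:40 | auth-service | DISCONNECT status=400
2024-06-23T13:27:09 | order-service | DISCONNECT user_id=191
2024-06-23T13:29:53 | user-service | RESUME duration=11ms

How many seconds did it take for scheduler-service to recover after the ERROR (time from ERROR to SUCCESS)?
208

To calculate recovery time:

1. Find ERROR event for scheduler-service: 2024-06-23T13:14:00
2. Find next SUCCESS event for scheduler-service: 2024-06-23T13:17:28
3. Recovery time: 2024-06-23T13:17:28 - 2024-06-23T13:14:00 = 208 seconds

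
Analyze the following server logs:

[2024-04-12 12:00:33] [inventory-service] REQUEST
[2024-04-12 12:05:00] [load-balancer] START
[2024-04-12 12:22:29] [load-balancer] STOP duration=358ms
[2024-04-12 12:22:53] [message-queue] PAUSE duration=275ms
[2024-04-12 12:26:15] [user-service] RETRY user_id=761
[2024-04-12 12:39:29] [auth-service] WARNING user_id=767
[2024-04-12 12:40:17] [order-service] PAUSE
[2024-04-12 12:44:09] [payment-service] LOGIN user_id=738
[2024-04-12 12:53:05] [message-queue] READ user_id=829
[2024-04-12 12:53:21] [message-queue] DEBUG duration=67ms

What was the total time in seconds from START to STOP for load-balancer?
1049

To calculate state duration:

1. Find START event for load-balancer: 2024-04-12 12:05:00
2. Find STOP event for load-balancer: 2024-04-12 12:22:29
3. Calculate duration: 2024-04-12 12:22:29 - 2024-04-12 12:05:00 = 1049 seconds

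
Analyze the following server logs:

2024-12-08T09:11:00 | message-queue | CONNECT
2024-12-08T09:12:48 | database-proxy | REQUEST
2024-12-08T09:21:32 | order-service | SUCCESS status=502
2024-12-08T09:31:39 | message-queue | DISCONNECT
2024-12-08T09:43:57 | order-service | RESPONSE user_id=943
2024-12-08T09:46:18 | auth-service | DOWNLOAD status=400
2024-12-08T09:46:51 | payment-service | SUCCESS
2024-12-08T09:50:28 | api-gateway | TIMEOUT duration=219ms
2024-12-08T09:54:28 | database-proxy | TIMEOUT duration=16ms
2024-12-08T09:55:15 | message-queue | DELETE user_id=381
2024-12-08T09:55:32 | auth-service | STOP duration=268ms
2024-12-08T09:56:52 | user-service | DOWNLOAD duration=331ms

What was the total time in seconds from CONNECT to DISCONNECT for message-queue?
1239

To calculate state duration:

1. Find CONNECT event for message-queue: 2024-12-08T09:11:00
2. Find DISCONNECT event for message-queue: 2024-12-08T09:31:39
3. Calculate duration: 2024-12-08T09:31:39 - 2024-12-08T09:11:00 = 1239 seconds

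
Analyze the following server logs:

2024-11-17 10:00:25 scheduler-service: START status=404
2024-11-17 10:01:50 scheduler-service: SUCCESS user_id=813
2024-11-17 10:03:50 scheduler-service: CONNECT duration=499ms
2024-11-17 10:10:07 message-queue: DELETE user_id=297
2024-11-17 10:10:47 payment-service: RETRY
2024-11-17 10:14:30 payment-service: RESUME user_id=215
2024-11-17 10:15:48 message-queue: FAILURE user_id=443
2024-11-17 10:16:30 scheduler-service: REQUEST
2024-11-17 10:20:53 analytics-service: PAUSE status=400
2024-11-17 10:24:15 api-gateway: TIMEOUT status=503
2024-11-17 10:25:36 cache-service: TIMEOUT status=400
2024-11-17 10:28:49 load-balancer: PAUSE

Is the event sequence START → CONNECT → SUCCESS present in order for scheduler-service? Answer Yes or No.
No

To verify sequence order:

1. Find all events in sequence START → CONNECT → SUCCESS for scheduler-service
2. Extract their timestamps
3. Check if timestamps are in ascending order
4. Result: No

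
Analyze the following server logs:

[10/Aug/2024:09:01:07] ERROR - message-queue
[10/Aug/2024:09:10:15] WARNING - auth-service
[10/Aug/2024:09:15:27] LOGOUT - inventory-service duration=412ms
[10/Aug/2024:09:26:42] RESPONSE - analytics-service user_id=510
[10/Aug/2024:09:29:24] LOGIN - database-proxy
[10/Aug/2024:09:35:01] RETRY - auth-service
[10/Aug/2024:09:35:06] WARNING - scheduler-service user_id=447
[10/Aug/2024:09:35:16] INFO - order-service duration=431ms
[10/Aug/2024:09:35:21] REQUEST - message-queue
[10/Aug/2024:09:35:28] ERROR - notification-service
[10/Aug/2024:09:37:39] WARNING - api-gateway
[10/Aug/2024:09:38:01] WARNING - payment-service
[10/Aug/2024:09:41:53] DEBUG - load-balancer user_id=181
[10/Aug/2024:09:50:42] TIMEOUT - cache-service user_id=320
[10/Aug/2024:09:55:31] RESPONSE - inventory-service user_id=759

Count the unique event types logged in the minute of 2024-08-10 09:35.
5

To count unique event types:

1. Filter events in the minute starting at 2024-08-10 09:35
2. Extract event types from matching entries
3. Count unique types: 5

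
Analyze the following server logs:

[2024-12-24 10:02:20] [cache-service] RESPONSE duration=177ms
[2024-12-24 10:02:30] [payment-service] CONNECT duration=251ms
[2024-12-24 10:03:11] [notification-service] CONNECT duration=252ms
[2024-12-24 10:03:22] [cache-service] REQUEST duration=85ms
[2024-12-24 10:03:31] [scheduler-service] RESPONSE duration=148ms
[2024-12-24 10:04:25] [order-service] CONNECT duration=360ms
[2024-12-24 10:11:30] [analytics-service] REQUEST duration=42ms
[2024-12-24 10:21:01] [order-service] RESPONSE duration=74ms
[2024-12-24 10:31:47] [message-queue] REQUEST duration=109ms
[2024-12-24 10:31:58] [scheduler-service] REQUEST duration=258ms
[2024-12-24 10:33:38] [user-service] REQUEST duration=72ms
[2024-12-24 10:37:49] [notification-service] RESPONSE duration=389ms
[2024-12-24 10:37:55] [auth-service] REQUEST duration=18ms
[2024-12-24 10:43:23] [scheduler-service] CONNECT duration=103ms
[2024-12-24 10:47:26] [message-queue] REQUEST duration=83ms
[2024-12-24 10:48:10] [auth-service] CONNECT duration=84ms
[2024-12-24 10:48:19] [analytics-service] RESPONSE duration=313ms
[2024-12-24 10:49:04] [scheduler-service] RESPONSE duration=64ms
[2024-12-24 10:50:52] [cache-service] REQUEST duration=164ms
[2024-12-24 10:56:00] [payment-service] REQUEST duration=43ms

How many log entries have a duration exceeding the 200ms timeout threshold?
6

To count timeouts:

1. Threshold: 200ms
2. Extract duration from each log entry
3. Count entries where duration > 200
4. Timeout count: 6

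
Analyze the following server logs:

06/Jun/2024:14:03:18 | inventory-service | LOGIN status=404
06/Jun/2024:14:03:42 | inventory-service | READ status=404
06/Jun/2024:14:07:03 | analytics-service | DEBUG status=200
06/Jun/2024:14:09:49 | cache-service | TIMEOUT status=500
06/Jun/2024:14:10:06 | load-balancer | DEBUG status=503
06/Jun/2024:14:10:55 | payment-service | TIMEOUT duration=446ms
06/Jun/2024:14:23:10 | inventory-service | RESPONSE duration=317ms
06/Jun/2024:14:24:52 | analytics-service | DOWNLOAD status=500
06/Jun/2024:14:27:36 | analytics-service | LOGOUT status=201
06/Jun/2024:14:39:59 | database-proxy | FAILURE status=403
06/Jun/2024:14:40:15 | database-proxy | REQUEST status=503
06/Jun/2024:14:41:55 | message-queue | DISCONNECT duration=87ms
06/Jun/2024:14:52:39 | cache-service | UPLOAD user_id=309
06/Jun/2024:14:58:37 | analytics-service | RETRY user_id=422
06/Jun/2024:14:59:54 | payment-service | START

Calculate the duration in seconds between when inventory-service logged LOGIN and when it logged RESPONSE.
1192

To find the time between events:

1. Locate the first LOGIN event for inventory-service: 06/Jun/2024:14:03:18
2. Locate the first RESPONSE event for inventory-service: 06/Jun/2024:14:23:10
3. Calculate the difference: 06/Jun/2024:14:23:10 - 06/Jun/2024:14:03:18 = 1192 seconds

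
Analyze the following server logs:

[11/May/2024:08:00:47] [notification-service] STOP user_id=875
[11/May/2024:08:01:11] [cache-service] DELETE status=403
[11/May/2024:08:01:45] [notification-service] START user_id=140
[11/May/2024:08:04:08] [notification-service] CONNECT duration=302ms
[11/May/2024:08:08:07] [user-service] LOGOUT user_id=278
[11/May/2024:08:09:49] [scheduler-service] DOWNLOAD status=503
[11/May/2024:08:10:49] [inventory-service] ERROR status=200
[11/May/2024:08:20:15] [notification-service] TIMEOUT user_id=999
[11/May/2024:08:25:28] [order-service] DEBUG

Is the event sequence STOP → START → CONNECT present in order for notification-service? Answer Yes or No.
Yes

To verify sequence order:

1. Find all events in sequence STOP → START → CONNECT for notification-service
2. Extract their timestamps
3. Check if timestamps are in ascending order
4. Result: Yes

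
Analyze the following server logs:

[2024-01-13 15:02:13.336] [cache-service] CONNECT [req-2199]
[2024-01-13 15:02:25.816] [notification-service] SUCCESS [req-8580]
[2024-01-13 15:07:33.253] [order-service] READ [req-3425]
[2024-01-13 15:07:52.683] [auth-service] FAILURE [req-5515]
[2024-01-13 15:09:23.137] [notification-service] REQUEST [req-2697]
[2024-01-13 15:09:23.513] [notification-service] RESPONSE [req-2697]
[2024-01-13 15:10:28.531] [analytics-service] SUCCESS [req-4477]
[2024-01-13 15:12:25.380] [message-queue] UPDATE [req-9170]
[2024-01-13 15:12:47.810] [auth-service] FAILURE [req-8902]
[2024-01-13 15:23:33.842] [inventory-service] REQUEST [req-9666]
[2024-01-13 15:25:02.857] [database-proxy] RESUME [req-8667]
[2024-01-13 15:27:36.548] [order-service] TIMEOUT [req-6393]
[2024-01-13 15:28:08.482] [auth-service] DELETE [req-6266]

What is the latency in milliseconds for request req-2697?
376

To calculate latency:

1. Find REQUEST with id req-2697: 2024-01-13 15:09:23.137
2. Find RESPONSE with id req-2697: 2024-01-13 15:09:23.513
3. Latency: 2024-01-13 15:09:23.513 - 2024-01-13 15:09:23.137 = 376ms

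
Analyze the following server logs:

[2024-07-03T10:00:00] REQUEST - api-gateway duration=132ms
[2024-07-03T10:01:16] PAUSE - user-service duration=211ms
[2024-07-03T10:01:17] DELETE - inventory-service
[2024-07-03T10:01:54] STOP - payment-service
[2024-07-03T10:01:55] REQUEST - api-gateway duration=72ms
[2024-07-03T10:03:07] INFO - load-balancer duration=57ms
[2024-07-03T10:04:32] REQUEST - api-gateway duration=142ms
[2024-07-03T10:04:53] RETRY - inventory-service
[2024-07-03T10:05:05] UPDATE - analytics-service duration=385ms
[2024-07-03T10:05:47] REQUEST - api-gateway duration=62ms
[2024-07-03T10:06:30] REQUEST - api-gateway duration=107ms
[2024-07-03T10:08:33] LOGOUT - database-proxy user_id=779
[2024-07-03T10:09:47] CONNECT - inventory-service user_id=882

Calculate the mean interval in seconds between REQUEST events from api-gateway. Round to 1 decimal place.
97.5

To calculate average interval:

1. Find all REQUEST events for api-gateway in order
2. Calculate time gaps between consecutive events
3. Compute mean of gaps: 390 / 4 = 97.5 seconds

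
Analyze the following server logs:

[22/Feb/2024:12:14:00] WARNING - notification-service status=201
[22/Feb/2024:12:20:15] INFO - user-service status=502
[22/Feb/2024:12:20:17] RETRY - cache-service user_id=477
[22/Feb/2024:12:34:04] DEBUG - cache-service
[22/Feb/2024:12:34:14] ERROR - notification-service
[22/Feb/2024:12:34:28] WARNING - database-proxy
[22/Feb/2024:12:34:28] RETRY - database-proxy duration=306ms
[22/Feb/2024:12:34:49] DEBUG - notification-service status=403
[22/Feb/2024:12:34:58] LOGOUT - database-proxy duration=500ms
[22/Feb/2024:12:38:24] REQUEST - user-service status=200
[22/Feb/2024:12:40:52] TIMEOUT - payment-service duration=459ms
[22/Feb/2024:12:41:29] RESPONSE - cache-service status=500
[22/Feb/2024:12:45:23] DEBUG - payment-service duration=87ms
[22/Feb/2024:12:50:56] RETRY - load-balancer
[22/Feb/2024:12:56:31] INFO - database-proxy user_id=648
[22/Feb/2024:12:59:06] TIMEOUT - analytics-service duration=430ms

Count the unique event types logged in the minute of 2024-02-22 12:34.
5

To count unique event types:

1. Filter events in the minute starting at 2024-02-22 12:34
2. Extract event types from matching entries
3. Count unique types: 5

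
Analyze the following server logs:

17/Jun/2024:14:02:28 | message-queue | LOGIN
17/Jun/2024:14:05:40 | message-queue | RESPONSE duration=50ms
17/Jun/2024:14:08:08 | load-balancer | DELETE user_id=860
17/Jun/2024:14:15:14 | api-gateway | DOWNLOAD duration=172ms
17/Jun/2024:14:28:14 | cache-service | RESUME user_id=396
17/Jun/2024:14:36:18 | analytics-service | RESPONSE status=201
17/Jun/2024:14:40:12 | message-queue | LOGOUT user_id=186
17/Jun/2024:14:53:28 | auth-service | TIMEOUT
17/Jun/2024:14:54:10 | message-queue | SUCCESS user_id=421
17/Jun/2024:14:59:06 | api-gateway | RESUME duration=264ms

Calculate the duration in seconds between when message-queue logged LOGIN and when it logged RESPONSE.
192

To find the time between events:

1. Locate the first LOGIN event for message-queue: 17/Jun/2024:14:02:28
2. Locate the first RESPONSE event for message-queue: 17/Jun/2024:14:05:40
3. Calculate the difference: 17/Jun/2024:14:05:40 - 17/Jun/2024:14:02:28 = 192 seconds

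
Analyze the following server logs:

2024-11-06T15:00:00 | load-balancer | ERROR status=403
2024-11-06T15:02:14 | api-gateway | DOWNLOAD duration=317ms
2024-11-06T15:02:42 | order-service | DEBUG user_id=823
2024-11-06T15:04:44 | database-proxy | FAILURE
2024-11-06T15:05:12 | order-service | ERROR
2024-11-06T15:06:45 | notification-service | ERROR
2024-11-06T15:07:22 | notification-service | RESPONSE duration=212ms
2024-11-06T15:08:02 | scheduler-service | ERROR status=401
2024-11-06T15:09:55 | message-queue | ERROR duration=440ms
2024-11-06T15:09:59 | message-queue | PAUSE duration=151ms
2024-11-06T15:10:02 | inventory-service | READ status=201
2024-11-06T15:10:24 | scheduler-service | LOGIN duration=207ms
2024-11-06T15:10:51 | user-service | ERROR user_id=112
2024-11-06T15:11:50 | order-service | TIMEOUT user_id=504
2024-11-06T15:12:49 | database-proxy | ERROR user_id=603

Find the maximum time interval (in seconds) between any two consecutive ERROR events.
312

To find the longest gap:

1. Extract all ERROR events in chronological order
2. Calculate time differences between consecutive events
3. Find the maximum difference
4. Longest gap: 312 seconds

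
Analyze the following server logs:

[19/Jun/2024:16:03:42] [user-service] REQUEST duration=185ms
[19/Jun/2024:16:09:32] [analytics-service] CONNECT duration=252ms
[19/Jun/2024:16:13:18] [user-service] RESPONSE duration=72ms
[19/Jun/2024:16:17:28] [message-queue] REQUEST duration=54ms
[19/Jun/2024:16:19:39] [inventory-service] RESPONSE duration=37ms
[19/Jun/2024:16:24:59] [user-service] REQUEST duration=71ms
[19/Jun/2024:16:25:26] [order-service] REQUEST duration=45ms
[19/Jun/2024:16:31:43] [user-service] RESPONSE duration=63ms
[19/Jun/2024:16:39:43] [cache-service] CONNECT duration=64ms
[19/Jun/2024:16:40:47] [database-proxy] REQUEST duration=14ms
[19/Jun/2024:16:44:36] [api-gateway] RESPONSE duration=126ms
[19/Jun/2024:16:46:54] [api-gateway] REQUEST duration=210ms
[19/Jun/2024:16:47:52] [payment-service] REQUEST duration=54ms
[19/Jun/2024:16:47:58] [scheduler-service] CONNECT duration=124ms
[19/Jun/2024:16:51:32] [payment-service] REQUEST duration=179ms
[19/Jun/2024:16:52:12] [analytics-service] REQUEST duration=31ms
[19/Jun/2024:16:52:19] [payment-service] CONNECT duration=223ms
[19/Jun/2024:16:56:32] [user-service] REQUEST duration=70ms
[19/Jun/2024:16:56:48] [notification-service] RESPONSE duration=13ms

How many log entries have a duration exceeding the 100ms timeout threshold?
7

To count timeouts:

1. Threshold: 100ms
2. Extract duration from each log entry
3. Count entries where duration > 100
4. Timeout count: 7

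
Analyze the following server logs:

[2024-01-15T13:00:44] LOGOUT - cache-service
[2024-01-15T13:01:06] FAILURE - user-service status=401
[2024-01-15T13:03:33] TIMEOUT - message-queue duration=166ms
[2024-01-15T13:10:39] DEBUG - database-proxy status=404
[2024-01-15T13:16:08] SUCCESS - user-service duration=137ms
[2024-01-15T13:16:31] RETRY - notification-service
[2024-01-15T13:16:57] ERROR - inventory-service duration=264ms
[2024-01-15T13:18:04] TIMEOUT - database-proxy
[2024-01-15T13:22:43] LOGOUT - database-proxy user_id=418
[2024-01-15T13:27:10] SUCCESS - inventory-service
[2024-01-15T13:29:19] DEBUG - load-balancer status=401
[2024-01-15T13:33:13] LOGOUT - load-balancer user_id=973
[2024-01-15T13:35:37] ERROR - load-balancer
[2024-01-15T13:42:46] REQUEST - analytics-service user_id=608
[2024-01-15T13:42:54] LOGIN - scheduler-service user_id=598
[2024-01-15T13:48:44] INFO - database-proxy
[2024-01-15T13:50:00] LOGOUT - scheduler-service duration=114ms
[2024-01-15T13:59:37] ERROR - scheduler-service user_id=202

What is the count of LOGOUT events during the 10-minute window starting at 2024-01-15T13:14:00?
1

To count events in the time window:

1. Window boundaries: 2024-01-15T13:14:00 to 2024-01-15T13:24:00
2. Filter for LOGOUT events within this window
3. Count matching events: 1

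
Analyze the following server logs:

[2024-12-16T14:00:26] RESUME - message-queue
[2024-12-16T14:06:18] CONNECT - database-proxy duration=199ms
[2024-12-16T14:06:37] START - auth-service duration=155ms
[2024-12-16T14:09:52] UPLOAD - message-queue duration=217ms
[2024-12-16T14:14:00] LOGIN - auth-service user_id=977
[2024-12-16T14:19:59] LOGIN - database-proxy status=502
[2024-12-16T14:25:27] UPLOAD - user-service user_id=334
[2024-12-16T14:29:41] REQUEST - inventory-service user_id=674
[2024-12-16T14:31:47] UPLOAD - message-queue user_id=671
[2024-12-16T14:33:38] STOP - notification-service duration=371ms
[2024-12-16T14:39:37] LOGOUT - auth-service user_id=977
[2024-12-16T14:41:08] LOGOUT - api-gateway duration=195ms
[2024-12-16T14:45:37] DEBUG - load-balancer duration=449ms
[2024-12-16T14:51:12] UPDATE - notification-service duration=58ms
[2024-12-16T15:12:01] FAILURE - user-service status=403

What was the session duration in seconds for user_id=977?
1537

To calculate session duration:

1. Find LOGIN event for user_id=977: 2024-12-16T14:14:00
2. Find LOGOUT event for user_id=977: 2024-12-16T14:39:37
3. Session duration: 2024-12-16T14:39:37 - 2024-12-16T14:14:00 = 1537 seconds (25 minutes)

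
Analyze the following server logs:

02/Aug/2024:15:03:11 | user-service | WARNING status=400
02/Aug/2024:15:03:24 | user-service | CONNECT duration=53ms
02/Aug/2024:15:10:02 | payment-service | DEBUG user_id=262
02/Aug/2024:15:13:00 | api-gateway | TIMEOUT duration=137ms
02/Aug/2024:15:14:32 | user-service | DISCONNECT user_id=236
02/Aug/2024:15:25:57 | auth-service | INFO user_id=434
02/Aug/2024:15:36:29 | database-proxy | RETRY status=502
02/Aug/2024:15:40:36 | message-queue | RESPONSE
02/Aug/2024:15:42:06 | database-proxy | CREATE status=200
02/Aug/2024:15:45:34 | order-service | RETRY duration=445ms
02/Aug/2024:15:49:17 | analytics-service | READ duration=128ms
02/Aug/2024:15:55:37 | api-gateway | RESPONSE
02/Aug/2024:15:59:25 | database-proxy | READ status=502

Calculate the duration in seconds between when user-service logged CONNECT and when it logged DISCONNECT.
668

To find the time between events:

1. Locate the first CONNECT event for user-service: 02/Aug/2024:15:03:24
2. Locate the first DISCONNECT event for user-service: 02/Aug/2024:15:14:32
3. Calculate the difference: 02/Aug/2024:15:14:32 - 02/Aug/2024:15:03:24 = 668 seconds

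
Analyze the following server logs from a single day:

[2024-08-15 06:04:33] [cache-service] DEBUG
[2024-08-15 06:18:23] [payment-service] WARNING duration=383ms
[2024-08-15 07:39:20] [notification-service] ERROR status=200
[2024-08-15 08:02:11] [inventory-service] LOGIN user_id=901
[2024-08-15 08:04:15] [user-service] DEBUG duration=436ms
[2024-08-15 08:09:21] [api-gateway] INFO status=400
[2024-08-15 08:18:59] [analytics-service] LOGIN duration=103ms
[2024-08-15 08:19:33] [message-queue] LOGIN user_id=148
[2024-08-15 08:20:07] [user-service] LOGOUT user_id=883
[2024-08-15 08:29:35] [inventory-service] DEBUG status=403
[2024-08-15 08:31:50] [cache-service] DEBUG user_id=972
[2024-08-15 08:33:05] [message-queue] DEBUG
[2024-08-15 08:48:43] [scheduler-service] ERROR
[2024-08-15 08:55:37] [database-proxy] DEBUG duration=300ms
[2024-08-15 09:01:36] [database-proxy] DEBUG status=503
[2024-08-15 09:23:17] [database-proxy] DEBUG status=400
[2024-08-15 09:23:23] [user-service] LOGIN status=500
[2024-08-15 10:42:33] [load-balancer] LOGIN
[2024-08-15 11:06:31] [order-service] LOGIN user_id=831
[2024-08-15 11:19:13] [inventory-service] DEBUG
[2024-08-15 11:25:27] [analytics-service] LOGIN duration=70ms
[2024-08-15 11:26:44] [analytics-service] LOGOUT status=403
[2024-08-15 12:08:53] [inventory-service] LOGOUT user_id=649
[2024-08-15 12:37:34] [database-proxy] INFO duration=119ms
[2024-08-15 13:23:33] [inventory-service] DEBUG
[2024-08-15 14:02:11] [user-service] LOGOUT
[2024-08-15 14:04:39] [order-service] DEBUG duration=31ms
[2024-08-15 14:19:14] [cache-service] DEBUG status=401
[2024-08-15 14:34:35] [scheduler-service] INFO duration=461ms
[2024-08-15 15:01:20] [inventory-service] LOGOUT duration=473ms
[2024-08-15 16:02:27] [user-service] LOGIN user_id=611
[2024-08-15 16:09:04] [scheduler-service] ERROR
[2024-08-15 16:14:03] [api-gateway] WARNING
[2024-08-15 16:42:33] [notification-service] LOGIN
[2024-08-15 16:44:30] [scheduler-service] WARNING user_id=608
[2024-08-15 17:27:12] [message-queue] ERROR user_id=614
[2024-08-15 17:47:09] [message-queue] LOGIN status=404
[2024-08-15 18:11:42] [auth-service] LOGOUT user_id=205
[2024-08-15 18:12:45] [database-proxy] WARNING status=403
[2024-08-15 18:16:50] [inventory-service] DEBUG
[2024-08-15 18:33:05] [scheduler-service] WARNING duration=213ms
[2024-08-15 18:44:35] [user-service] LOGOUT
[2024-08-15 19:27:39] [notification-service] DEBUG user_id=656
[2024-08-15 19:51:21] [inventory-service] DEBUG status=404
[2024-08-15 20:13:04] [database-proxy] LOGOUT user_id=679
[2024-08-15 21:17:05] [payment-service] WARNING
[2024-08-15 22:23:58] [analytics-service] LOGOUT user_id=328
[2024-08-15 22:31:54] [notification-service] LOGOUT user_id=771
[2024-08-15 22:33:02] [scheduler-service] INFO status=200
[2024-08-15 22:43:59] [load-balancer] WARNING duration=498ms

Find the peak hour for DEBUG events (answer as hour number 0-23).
8

To find the peak hour:

1. Group all DEBUG events by hour
2. Count events in each hour
3. Find hour with maximum count
4. Peak hour: 8 (with 5 events)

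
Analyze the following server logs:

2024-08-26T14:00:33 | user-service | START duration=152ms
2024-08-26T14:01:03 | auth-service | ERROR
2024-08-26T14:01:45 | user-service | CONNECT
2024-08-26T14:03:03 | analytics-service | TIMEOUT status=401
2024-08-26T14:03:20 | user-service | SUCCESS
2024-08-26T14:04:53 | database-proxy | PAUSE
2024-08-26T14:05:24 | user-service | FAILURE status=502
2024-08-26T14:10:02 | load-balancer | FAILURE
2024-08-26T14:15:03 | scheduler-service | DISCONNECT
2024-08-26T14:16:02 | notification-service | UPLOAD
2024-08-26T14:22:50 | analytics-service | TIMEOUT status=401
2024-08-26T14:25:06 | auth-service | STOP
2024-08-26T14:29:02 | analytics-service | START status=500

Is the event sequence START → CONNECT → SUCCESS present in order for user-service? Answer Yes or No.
Yes

To verify sequence order:

1. Find all events in sequence START → CONNECT → SUCCESS for user-service
2. Extract their timestamps
3. Check if timestamps are in ascending order
4. Result: Yes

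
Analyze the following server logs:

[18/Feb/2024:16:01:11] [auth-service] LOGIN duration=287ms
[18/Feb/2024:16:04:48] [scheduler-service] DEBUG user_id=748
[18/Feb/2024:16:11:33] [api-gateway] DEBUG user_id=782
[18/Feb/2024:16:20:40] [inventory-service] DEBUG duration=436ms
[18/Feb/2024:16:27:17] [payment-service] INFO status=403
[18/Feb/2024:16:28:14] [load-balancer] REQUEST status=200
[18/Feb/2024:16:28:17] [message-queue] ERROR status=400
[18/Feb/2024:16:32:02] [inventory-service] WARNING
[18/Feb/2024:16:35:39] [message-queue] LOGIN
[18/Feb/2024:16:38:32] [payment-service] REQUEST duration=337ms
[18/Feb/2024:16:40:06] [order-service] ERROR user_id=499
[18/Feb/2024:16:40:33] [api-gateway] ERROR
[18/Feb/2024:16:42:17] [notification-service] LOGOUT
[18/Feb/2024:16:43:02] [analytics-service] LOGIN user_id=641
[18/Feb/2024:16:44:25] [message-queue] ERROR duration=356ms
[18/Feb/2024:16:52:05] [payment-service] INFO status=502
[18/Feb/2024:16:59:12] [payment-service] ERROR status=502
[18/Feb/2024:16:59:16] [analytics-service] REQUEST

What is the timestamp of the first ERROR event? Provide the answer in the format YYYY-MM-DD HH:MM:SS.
2024-02-18 16:28:17

To find the first event:

1. Filter for all ERROR events
2. Sort by timestamp
3. Select the first one
4. Timestamp: 2024-02-18 16:28:17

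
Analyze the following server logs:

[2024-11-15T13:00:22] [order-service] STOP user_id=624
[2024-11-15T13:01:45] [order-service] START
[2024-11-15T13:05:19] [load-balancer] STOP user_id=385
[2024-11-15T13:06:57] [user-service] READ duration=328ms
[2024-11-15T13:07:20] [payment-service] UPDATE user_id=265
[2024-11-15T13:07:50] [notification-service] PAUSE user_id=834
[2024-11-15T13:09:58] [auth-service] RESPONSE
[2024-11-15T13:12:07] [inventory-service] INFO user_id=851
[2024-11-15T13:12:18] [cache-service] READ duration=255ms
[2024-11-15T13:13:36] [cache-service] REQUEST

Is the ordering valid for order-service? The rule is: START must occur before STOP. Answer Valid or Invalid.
Invalid

To validate ordering:

1. Required order: START → STOP
2. Rule: START must occur before STOP
3. Check actual order of events for order-service
4. Result: Invalid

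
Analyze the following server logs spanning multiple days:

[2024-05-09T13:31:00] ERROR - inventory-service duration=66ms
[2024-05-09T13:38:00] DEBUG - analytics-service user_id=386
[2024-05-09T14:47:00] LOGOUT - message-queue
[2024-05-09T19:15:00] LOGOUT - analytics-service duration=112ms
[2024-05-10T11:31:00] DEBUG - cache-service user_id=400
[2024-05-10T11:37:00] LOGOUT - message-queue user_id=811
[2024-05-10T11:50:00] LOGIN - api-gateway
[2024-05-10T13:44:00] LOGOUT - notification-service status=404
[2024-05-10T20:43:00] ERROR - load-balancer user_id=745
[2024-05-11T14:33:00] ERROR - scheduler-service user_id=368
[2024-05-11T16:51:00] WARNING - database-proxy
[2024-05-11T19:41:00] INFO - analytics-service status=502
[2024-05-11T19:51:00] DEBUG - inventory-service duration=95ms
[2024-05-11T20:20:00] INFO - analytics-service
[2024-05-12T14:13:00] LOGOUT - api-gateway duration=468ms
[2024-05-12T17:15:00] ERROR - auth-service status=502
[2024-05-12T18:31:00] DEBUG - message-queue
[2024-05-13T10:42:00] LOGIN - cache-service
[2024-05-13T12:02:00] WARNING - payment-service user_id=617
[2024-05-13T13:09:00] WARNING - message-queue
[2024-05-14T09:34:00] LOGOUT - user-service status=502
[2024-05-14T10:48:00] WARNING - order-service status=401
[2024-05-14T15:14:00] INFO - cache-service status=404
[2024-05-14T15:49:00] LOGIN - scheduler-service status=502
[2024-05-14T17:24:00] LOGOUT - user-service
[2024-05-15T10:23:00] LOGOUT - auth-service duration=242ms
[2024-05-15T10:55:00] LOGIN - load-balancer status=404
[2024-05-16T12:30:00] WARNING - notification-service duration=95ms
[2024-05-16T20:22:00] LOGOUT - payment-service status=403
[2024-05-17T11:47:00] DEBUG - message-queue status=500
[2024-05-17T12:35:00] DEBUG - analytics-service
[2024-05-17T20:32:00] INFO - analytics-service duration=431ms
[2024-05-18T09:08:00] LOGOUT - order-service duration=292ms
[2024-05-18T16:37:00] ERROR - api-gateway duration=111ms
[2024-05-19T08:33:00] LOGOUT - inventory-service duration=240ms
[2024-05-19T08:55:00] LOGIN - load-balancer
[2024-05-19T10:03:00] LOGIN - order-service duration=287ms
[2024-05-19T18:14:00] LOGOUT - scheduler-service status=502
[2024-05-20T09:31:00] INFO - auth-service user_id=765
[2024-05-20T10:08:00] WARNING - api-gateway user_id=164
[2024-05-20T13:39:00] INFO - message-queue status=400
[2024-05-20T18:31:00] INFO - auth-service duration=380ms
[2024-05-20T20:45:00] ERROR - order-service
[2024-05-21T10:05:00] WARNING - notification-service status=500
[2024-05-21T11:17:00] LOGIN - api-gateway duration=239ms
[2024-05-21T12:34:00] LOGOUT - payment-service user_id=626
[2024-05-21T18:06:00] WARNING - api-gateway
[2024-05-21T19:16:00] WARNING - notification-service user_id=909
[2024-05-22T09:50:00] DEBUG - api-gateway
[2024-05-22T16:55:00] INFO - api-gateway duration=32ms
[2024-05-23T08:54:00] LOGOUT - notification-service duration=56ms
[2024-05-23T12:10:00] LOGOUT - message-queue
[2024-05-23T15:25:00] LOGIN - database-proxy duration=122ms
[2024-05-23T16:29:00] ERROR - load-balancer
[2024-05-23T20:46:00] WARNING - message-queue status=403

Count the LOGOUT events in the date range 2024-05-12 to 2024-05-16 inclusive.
5

To filter by date range:

1. Date range: 2024-05-12 through 2024-05-16, both dates inclusive
2. Filter for LOGOUT events whose date falls in this range
3. Count matching events: 5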